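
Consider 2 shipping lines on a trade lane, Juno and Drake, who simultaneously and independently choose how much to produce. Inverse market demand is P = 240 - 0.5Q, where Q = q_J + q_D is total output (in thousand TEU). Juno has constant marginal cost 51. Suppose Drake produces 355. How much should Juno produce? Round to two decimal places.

11.50

With the rival's output fixed at 355, Juno's profit is π_J = (240 - (1/2)·355 - (1/2)q_J)q_J - (51q_J) = (125/2 - (1/2)q_J)q_J - (51q_J).
∂π_J/∂q_J = 23/2 - q_J = 0, so q_J = 23/2.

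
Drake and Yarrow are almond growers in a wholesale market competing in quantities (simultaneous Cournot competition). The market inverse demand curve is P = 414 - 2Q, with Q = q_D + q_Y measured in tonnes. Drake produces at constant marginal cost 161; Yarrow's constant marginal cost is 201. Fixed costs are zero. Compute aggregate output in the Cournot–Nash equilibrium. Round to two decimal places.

77.67

Drake's profit: π_D = (414 - 2Q)q_D - (161q_D). Setting ∂π_D/∂q_D = 0: 253 - 4q_D - 2(q_Y) = 0.
Yarrow's first-order condition: 213 - 4q_Y - 2(q_D) = 0.
Rearranging gives the reaction functions q_D = (253 - 2q_Y)/4 and q_Y = (213 - 2q_D)/4.
Substituting one into the other gives q_D = 293/6 and q_Y = 173/6.
Total output Q = 293/6 + 173/6 = 233/3.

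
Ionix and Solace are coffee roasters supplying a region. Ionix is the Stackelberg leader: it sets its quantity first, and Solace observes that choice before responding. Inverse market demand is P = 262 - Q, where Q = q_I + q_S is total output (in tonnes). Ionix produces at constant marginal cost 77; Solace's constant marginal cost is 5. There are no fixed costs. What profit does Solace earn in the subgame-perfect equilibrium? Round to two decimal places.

10050.06

Solve by backward induction. Given q_I, the follower Solace maximises π_S = (262 - q_I - q_S)q_S - 5q_S.
Follower FOC: 257 - q_I - 2q_S = 0, so q_S(q_I) = (257 - q_I)/2.
The leader anticipates this reaction. Substituting into P = 262 - Q gives P = 267/2 - (1/2)q_I, so π_I = (267/2 - (1/2)q_I)q_I - 77q_I.
The leader's first-order condition 113/2 - q_I = 0 yields q_I = 113/2.
Then q_S = (257 - 113/2)/2 = 401/4.
Price P = 262 - 627/4 = 421/4.
Solace's profit: (421/4 - 5)·(401/4) = 10050.0625.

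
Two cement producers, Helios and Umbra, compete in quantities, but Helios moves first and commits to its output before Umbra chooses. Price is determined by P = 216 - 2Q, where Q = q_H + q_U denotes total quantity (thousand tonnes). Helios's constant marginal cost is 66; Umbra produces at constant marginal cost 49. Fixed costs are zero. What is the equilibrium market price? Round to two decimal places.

The follower Umbra best-responds to any q_H: π_U = (216 - 2Q)q_U - 49q_U.
Follower FOC: 167 - 2q_H - 4q_U = 0, so q_U(q_H) = (167 - 2q_H)/4.
Helios substitutes q_U(q_H) into its own profit: π_H = q_H(216 - 2q_H - (167 - 2q_H)/2) - 66q_H = (265/2 - q_H)q_H - 66q_H.
The leader's first-order condition 133/2 - 2q_H = 0 yields q_H = 133/4.
Then q_U = (167 - 2·(133/4))/4 = 201/8.
Total output Q = 467/8, so price P = 216 - 2·(467/8) = 397/4.

99.25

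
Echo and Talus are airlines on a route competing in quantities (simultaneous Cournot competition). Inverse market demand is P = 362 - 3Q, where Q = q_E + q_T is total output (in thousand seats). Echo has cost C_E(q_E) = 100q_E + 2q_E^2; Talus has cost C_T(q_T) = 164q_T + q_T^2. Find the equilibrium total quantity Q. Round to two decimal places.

Echo's profit: π_E = (362 - 3Q)q_E - (100q_E + 2q_E²). Setting ∂π_E/∂q_E = 0: 262 - 10q_E - 3(q_T) = 0.
Talus's first-order condition: 198 - 8q_T - 3(q_E) = 0.
So q_E = (262 - 3q_T)/10 and q_T = (198 - 3q_E)/8.
Substituting one into the other gives q_E = 1502/71 and q_T = 1194/71.
Total output Q = 1502/71 + 1194/71 = 37.9718.

37.97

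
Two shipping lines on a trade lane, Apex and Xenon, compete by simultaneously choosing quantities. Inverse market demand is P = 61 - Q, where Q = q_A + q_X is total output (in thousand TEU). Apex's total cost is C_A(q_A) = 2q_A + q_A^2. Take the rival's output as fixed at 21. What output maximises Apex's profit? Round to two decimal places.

9.50

With the rival's output fixed at 21, Apex's profit is π_A = (61 - 21 - q_A)q_A - (2q_A + q_A²) = (40 - q_A)q_A - (2q_A + q_A²).
∂π_A/∂q_A = 38 - 4q_A = 0, so q_A = 19/2.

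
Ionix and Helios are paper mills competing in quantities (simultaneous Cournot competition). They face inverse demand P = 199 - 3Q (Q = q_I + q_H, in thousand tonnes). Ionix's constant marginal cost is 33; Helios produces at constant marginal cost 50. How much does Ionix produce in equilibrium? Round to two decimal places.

Ionix's profit: π_I = (199 - 3Q)q_I - (33q_I). Setting ∂π_I/∂q_I = 0: 166 - 6q_I - 3(q_H) = 0.
Helios's first-order condition: 149 - 6q_H - 3(q_I) = 0.
So q_I = (166 - 3q_H)/6 and q_H = (149 - 3q_I)/6.
Solving the pair: q_I = 61/3, q_H = 44/3.

20.33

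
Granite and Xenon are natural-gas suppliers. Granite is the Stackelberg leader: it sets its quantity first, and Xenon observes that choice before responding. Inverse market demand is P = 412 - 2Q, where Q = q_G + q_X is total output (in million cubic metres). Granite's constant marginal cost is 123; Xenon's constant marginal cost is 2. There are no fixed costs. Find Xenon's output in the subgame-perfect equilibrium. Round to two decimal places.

Solve by backward induction. Given q_G, the follower Xenon maximises π_X = (412 - 2q_G - 2q_X)q_X - 2q_X.
Setting the follower's marginal profit to zero, 410 - 2q_G - 4q_X = 0, i.e. q_X = (410 - 2q_G)/4.
Granite substitutes q_X(q_G) into its own profit: π_G = q_G(412 - 2q_G - (410 - 2q_G)/2) - 123q_G = (207 - q_G)q_G - 123q_G.
Leader FOC: 84 - 2q_G = 0, so q_G = 42.
Then q_X = (410 - 2·42)/4 = 163/2.

81.50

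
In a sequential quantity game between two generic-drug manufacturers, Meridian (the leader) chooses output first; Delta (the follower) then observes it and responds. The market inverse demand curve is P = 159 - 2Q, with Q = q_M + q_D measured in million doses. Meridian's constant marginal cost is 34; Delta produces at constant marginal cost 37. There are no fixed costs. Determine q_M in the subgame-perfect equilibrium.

32

Solve by backward induction. Given q_M, the follower Delta maximises π_D = (159 - 2q_M - 2q_D)q_D - 37q_D.
∂π_D/∂q_D = 122 - 2q_M - 4q_D = 0 gives the reaction function q_D = (122 - 2q_M)/4.
The leader anticipates this reaction. Substituting into P = 159 - 2Q gives P = 98 - q_M, so π_M = (98 - q_M)q_M - 34q_M.
Leader FOC: 64 - 2q_M = 0, so q_M = 32.
Then q_D = (122 - 2·32)/4 = 29/2.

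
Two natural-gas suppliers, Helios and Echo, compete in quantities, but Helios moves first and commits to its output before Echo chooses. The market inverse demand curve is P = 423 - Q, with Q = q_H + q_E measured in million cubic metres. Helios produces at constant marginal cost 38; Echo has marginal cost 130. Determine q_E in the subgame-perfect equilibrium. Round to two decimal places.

27.25

The follower Echo best-responds to any q_H: π_E = (423 - Q)q_E - 130q_E.
Follower FOC: 293 - q_H - 2q_E = 0, so q_E(q_H) = (293 - q_H)/2.
Helios substitutes q_E(q_H) into its own profit: π_H = q_H(423 - q_H - (293 - q_H)/2) - 38q_H = (553/2 - (1/2)q_H)q_H - 38q_H.
Leader FOC: 477/2 - q_H = 0, so q_H = 477/2.
Then q_E = (293 - 477/2)/2 = 109/4.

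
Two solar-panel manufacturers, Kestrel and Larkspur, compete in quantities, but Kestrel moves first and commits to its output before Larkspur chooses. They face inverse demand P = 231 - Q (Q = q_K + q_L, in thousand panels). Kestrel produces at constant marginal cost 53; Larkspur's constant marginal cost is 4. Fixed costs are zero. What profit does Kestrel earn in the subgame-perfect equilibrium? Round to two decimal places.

The follower Larkspur best-responds to any q_K: π_L = (231 - Q)q_L - 4q_L.
∂π_L/∂q_L = 227 - q_K - 2q_L = 0 gives the reaction function q_L = (227 - q_K)/2.
Kestrel substitutes q_L(q_K) into its own profit: π_K = q_K(231 - q_K - (227 - q_K)/2) - 53q_K = (235/2 - (1/2)q_K)q_K - 53q_K.
The leader's first-order condition 129/2 - q_K = 0 yields q_K = 129/2.
Then q_L = (227 - 129/2)/2 = 325/4.
Price P = 231 - 583/4 = 341/4.
Kestrel's profit: (341/4 - 53)·(129/2) = 2080.1250.

2080.13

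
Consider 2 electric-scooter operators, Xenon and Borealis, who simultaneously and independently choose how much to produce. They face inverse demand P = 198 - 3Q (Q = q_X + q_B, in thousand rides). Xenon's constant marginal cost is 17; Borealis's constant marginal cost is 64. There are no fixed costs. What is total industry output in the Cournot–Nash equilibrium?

Xenon's profit: π_X = (198 - 3Q)q_X - (17q_X). Setting ∂π_X/∂q_X = 0: 181 - 6q_X - 3(q_B) = 0.
Borealis's profit: π_B = (198 - 3Q)q_B - (64q_B). Setting ∂π_B/∂q_B = 0: 134 - 6q_B - 3(q_X) = 0.
Best responses: q_X = (181 - 3q_B)/6, q_B = (134 - 3q_X)/6.
Solving the pair: q_X = 76/3, q_B = 29/3.
Total output Q = 76/3 + 29/3 = 35.

35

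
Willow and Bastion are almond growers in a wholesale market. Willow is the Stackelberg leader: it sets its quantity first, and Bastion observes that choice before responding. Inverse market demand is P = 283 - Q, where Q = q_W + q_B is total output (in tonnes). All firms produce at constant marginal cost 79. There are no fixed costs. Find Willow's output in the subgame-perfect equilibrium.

102

Solve by backward induction. Given q_W, the follower Bastion maximises π_B = (283 - q_W - q_B)q_B - 79q_B.
∂π_B/∂q_B = 204 - q_W - 2q_B = 0 gives the reaction function q_B = (204 - q_W)/2.
Willow substitutes q_B(q_W) into its own profit: π_W = q_W(283 - q_W - (204 - q_W)/2) - 79q_W = (181 - (1/2)q_W)q_W - 79q_W.
Maximising: ∂π_W/∂q_W = 102 - q_W = 0, giving q_W = 102.
Then q_B = (204 - 102)/2 = 51.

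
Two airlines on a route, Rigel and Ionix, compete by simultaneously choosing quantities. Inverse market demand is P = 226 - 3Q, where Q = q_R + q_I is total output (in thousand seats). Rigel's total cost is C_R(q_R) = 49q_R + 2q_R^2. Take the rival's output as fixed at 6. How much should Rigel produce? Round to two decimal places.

With the rival's output fixed at 6, Rigel's profit is π_R = (226 - 3·6 - 3q_R)q_R - (49q_R + 2q_R²) = (208 - 3q_R)q_R - (49q_R + 2q_R²).
∂π_R/∂q_R = 159 - 10q_R = 0, so q_R = 159/10.

15.90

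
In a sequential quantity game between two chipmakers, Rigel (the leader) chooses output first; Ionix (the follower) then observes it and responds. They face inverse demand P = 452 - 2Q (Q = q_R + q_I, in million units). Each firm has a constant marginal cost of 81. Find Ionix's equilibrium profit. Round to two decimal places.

4301.28

Solve by backward induction. Given q_R, the follower Ionix maximises π_I = (452 - 2q_R - 2q_I)q_I - 81q_I.
∂π_I/∂q_I = 371 - 2q_R - 4q_I = 0 gives the reaction function q_I = (371 - 2q_R)/4.
Rigel substitutes q_I(q_R) into its own profit: π_R = q_R(452 - 2q_R - (371 - 2q_R)/2) - 81q_R = (533/2 - q_R)q_R - 81q_R.
The leader's first-order condition 371/2 - 2q_R = 0 yields q_R = 371/4.
Then q_I = (371 - 2·(371/4))/4 = 371/8.
Price P = 452 - 2·(1113/8) = 695/4.
Ionix's profit: (695/4 - 81)·(371/8) = 4301.2813.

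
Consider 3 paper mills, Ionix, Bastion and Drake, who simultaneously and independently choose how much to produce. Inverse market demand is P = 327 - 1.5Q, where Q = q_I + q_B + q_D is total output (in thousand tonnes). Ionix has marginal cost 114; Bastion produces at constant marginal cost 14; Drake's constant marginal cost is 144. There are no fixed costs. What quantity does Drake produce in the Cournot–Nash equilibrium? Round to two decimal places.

3.83

Ionix's profit: π_I = (327 - 1.5Q)q_I - (114q_I). Setting ∂π_I/∂q_I = 0: 213 - 3q_I - (3/2)(q_B + q_D) = 0.
Bastion's profit: π_B = (327 - 1.5Q)q_B - (14q_B). Setting ∂π_B/∂q_B = 0: 313 - 3q_B - (3/2)(q_I + q_D) = 0.
Drake's first-order condition: 183 - 3q_D - (3/2)(q_I + q_B) = 0.
Adding the 3 first-order conditions: 709 − 6Q = 0, so Q = 709/6.
Back-substituting: q_I = (213 − 709/4)/(3/2) = 143/6, q_B = (313 − 709/4)/(3/2) = 181/2, q_D = (183 − 709/4)/(3/2) = 23/6.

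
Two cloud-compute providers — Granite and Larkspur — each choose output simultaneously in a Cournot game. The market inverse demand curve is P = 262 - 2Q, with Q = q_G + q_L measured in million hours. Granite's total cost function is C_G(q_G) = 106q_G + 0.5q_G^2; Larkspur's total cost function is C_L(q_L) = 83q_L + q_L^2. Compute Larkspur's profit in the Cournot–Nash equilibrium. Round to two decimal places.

1508.38

Granite's profit: π_G = (262 - 2Q)q_G - (106q_G + (1/2)q_G²). Setting ∂π_G/∂q_G = 0: 156 - 5q_G - 2(q_L) = 0.
Larkspur's profit: π_L = (262 - 2Q)q_L - (83q_L + q_L²). Setting ∂π_L/∂q_L = 0: 179 - 6q_L - 2(q_G) = 0.
So q_G = (156 - 2q_L)/5 and q_L = (179 - 2q_G)/6.
Solving the pair: q_G = 289/13, q_L = 583/26.
Price P = 262 - 2·(1161/26) = 172.6923.
Larkspur's profit: 172.6923·(583/26) - 83·(583/26) - (583/26)² = 1508.3831.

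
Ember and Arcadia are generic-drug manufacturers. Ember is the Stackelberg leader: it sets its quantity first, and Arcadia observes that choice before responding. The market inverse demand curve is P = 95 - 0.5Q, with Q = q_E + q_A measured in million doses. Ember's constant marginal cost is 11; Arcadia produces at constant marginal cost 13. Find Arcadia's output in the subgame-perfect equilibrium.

39

The follower Arcadia best-responds to any q_E: π_A = (95 - 0.5Q)q_A - 13q_A.
∂π_A/∂q_A = 82 - (1/2)q_E - q_A = 0 gives the reaction function q_A = (82 - (1/2)q_E).
The leader anticipates this reaction. Substituting into P = 95 - 0.5Q gives P = 54 - (1/4)q_E, so π_E = (54 - (1/4)q_E)q_E - 11q_E.
Leader FOC: 43 - (1/2)q_E = 0, so q_E = 86.
Then q_A = (82 - (1/2)·86) = 39.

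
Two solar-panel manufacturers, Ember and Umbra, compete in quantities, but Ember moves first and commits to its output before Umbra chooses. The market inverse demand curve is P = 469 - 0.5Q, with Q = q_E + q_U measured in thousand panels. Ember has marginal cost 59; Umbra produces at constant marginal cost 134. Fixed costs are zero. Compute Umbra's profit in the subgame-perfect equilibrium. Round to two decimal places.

4278.13

The follower Umbra best-responds to any q_E: π_U = (469 - 0.5Q)q_U - 134q_U.
Setting the follower's marginal profit to zero, 335 - (1/2)q_E - q_U = 0, i.e. q_U = (335 - (1/2)q_E).
Ember substitutes q_U(q_E) into its own profit: π_E = q_E(469 - (1/2)q_E - (335 - (1/2)q_E)/2) - 59q_E = (603/2 - (1/4)q_E)q_E - 59q_E.
Maximising: ∂π_E/∂q_E = 485/2 - (1/2)q_E = 0, giving q_E = 485.
Then q_U = (335 - (1/2)·485) = 185/2.
Price P = 469 - (1/2)·(1155/2) = 721/4.
Umbra's profit: (721/4 - 134)·(185/2) = 4278.1250.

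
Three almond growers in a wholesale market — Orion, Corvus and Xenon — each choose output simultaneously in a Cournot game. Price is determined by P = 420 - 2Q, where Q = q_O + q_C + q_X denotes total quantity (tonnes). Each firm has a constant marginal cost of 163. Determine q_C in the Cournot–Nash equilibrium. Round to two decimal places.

A representative firm's profit is π_i = q_i(420 - 2Q) - 163q_i.
First-order condition (treating rivals' output as given): 257 - 4q_i - 2·Σ_{j≠i} q_j = 0.
By symmetry each firm produces the same amount; substituting Σ_{j≠i} q_j = 2q_i yields q_i = 257/8.

32.13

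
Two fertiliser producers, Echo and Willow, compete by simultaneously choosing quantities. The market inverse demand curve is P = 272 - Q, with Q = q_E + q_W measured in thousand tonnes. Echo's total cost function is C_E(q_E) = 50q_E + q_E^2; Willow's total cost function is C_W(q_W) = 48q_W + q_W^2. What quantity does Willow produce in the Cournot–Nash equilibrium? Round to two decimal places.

44.93

Echo's profit: π_E = (272 - Q)q_E - (50q_E + q_E²). Setting ∂π_E/∂q_E = 0: 222 - 4q_E - (q_W) = 0.
Willow's first-order condition: 224 - 4q_W - (q_E) = 0.
Best responses: q_E = (222 - q_W)/4, q_W = (224 - q_E)/4.
Substituting one into the other gives q_E = 664/15 and q_W = 674/15.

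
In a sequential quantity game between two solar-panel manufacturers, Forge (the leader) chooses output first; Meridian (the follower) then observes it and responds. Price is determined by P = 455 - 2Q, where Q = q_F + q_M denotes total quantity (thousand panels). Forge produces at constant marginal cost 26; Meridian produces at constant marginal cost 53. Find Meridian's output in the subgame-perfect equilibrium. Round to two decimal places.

43.50

The follower Meridian best-responds to any q_F: π_M = (455 - 2Q)q_M - 53q_M.
∂π_M/∂q_M = 402 - 2q_F - 4q_M = 0 gives the reaction function q_M = (402 - 2q_F)/4.
Forge substitutes q_M(q_F) into its own profit: π_F = q_F(455 - 2q_F - (402 - 2q_F)/2) - 26q_F = (254 - q_F)q_F - 26q_F.
Leader FOC: 228 - 2q_F = 0, so q_F = 114.
Then q_M = (402 - 2·114)/4 = 87/2.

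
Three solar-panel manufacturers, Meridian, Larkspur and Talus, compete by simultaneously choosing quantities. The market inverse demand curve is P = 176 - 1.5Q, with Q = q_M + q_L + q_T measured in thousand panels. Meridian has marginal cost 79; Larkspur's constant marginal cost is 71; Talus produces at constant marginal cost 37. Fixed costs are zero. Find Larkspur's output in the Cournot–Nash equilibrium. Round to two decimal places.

13.17

Meridian's profit: π_M = (176 - 1.5Q)q_M - (79q_M). Setting ∂π_M/∂q_M = 0: 97 - 3q_M - (3/2)(q_L + q_T) = 0.
Larkspur's profit: π_L = (176 - 1.5Q)q_L - (71q_L). Setting ∂π_L/∂q_L = 0: 105 - 3q_L - (3/2)(q_M + q_T) = 0.
Talus's profit: π_T = (176 - 1.5Q)q_T - (37q_T). Setting ∂π_T/∂q_T = 0: 139 - 3q_T - (3/2)(q_M + q_L) = 0.
Adding the 3 first-order conditions: 341 − 6Q = 0, so Q = 341/6.
Back-substituting: q_M = (97 − 341/4)/(3/2) = 47/6, q_L = (105 − 341/4)/(3/2) = 79/6, q_T = (139 − 341/4)/(3/2) = 215/6.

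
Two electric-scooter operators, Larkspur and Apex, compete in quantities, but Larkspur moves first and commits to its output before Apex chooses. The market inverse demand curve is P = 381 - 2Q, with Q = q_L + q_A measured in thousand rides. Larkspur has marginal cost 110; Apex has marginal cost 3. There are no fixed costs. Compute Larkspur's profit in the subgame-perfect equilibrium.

The follower Apex best-responds to any q_L: π_A = (381 - 2Q)q_A - 3q_A.
Setting the follower's marginal profit to zero, 378 - 2q_L - 4q_A = 0, i.e. q_A = (378 - 2q_L)/4.
Larkspur substitutes q_A(q_L) into its own profit: π_L = q_L(381 - 2q_L - (378 - 2q_L)/2) - 110q_L = (192 - q_L)q_L - 110q_L.
Leader FOC: 82 - 2q_L = 0, so q_L = 41.
Then q_A = (378 - 2·41)/4 = 74.
Price P = 381 - 2·115 = 151.
Larkspur's profit: (151 - 110)·41 = 1681.

1681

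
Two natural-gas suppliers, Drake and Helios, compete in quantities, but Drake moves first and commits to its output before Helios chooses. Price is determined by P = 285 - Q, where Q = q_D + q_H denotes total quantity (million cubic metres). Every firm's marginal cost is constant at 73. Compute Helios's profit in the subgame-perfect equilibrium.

2809

The follower Helios best-responds to any q_D: π_H = (285 - Q)q_H - 73q_H.
∂π_H/∂q_H = 212 - q_D - 2q_H = 0 gives the reaction function q_H = (212 - q_D)/2.
The leader anticipates this reaction. Substituting into P = 285 - Q gives P = 179 - (1/2)q_D, so π_D = (179 - (1/2)q_D)q_D - 73q_D.
Leader FOC: 106 - q_D = 0, so q_D = 106.
Then q_H = (212 - 106)/2 = 53.
Price P = 285 - 159 = 126.
Helios's profit: (126 - 73)·53 = 2809.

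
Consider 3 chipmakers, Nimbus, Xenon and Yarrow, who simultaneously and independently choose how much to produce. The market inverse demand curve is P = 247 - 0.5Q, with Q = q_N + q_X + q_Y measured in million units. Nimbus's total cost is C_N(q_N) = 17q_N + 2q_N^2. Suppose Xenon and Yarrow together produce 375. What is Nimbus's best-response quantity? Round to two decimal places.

With rivals' combined output fixed at 375, Nimbus's profit is π_N = (247 - (1/2)·375 - (1/2)q_N)q_N - (17q_N + 2q_N²) = (119/2 - (1/2)q_N)q_N - (17q_N + 2q_N²).
∂π_N/∂q_N = 85/2 - 5q_N = 0, so q_N = 17/2.

8.50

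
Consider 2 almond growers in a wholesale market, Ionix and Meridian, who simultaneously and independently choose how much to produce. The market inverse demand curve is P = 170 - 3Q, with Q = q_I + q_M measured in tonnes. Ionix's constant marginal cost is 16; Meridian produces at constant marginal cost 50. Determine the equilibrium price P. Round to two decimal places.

Ionix's profit: π_I = (170 - 3Q)q_I - (16q_I). Setting ∂π_I/∂q_I = 0: 154 - 6q_I - 3(q_M) = 0.
Meridian's first-order condition: 120 - 6q_M - 3(q_I) = 0.
Rearranging gives the reaction functions q_I = (154 - 3q_M)/6 and q_M = (120 - 3q_I)/6.
Solving the pair: q_I = 188/9, q_M = 86/9.
Total output Q = 274/9, so price P = 170 - 3·(274/9) = 236/3.

78.67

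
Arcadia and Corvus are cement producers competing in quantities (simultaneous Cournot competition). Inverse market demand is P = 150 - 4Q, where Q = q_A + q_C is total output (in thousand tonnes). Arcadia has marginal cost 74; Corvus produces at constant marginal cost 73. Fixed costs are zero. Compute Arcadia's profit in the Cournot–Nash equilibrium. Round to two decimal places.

156.25

Arcadia's profit: π_A = (150 - 4Q)q_A - (74q_A). Setting ∂π_A/∂q_A = 0: 76 - 8q_A - 4(q_C) = 0.
Corvus's profit: π_C = (150 - 4Q)q_C - (73q_C). Setting ∂π_C/∂q_C = 0: 77 - 8q_C - 4(q_A) = 0.
Best responses: q_A = (76 - 4q_C)/8, q_C = (77 - 4q_A)/8.
Substituting one into the other gives q_A = 25/4 and q_C = 13/2.
Price P = 150 - 4·(51/4) = 99.
Arcadia's profit: (99 - 74)·(25/4) = 625/4.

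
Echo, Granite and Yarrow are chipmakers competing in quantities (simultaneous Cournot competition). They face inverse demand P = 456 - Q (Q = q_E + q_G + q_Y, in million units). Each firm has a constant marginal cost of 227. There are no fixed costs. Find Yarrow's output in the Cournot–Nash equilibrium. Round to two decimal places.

Each firm earns π_i = (456 - Q)q_i - 227q_i.
Setting ∂π_i/∂q_i = 0 with rivals' quantities fixed: 229 - 2q_i - Σ_{j≠i} q_j = 0.
By symmetry each firm produces the same amount; substituting Σ_{j≠i} q_j = 2q_i yields q_i = 229/4.

57.25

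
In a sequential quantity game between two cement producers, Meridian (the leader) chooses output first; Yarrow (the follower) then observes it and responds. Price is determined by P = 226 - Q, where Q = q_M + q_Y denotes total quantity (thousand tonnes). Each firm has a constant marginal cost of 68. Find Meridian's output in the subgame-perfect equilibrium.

79

Solve by backward induction. Given q_M, the follower Yarrow maximises π_Y = (226 - q_M - q_Y)q_Y - 68q_Y.
Follower FOC: 158 - q_M - 2q_Y = 0, so q_Y(q_M) = (158 - q_M)/2.
Meridian substitutes q_Y(q_M) into its own profit: π_M = q_M(226 - q_M - (158 - q_M)/2) - 68q_M = (147 - (1/2)q_M)q_M - 68q_M.
Maximising: ∂π_M/∂q_M = 79 - q_M = 0, giving q_M = 79.
Then q_Y = (158 - 79)/2 = 79/2.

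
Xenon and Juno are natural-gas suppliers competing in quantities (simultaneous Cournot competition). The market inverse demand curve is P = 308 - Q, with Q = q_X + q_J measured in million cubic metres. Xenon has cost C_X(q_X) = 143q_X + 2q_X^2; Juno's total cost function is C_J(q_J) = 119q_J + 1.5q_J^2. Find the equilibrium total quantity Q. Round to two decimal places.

55.34

Xenon's profit: π_X = (308 - Q)q_X - (143q_X + 2q_X²). Setting ∂π_X/∂q_X = 0: 165 - 6q_X - (q_J) = 0.
Juno's profit: π_J = (308 - Q)q_J - (119q_J + (3/2)q_J²). Setting ∂π_J/∂q_J = 0: 189 - 5q_J - (q_X) = 0.
So q_X = (165 - q_J)/6 and q_J = (189 - q_X)/5.
Solving the pair: q_X = 636/29, q_J = 969/29.
Total output Q = 636/29 + 969/29 = 1605/29.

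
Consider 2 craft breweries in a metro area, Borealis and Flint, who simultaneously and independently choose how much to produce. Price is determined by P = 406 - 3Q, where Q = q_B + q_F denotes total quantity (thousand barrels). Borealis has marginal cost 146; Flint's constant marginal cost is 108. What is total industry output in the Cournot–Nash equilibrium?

Borealis's profit: π_B = (406 - 3Q)q_B - (146q_B). Setting ∂π_B/∂q_B = 0: 260 - 6q_B - 3(q_F) = 0.
Flint's first-order condition: 298 - 6q_F - 3(q_B) = 0.
Best responses: q_B = (260 - 3q_F)/6, q_F = (298 - 3q_B)/6.
Solving the pair: q_B = 74/3, q_F = 112/3.
Total output Q = 74/3 + 112/3 = 62.

62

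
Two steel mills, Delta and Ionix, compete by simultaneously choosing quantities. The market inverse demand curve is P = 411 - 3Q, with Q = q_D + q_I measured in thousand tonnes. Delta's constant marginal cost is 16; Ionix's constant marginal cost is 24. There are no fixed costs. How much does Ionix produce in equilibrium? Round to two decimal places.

42.11

Delta's profit: π_D = (411 - 3Q)q_D - (16q_D). Setting ∂π_D/∂q_D = 0: 395 - 6q_D - 3(q_I) = 0.
Ionix's first-order condition: 387 - 6q_I - 3(q_D) = 0.
Rearranging gives the reaction functions q_D = (395 - 3q_I)/6 and q_I = (387 - 3q_D)/6.
Substituting one into the other gives q_D = 403/9 and q_I = 379/9.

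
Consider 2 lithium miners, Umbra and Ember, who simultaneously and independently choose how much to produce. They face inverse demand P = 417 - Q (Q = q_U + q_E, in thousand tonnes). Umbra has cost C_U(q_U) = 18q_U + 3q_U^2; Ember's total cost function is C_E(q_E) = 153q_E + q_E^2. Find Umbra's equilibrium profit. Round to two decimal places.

Umbra's profit: π_U = (417 - Q)q_U - (18q_U + 3q_U²). Setting ∂π_U/∂q_U = 0: 399 - 8q_U - (q_E) = 0.
Ember's first-order condition: 264 - 4q_E - (q_U) = 0.
Rearranging gives the reaction functions q_U = (399 - q_E)/8 and q_E = (264 - q_U)/4.
Substituting one into the other gives q_U = 1332/31 and q_E = 1713/31.
Price P = 417 - 98.2258 = 318.7742.
Umbra's profit: 318.7742·(1332/31) - 18·(1332/31) - 3(1332/31)² = 7384.9074.

7384.91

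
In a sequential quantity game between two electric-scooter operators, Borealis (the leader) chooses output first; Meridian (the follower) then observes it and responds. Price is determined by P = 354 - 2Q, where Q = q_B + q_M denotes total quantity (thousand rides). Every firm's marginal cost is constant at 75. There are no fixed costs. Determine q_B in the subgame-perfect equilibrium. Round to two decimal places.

The follower Meridian best-responds to any q_B: π_M = (354 - 2Q)q_M - 75q_M.
Follower FOC: 279 - 2q_B - 4q_M = 0, so q_M(q_B) = (279 - 2q_B)/4.
The leader anticipates this reaction. Substituting into P = 354 - 2Q gives P = 429/2 - q_B, so π_B = (429/2 - q_B)q_B - 75q_B.
Leader FOC: 279/2 - 2q_B = 0, so q_B = 279/4.
Then q_M = (279 - 2·(279/4))/4 = 279/8.

69.75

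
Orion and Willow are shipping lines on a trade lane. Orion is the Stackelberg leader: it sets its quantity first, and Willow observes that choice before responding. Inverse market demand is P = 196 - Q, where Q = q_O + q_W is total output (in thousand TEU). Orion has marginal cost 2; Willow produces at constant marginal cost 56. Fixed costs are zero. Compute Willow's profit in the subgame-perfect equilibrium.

The follower Willow best-responds to any q_O: π_W = (196 - Q)q_W - 56q_W.
∂π_W/∂q_W = 140 - q_O - 2q_W = 0 gives the reaction function q_W = (140 - q_O)/2.
Orion substitutes q_W(q_O) into its own profit: π_O = q_O(196 - q_O - (140 - q_O)/2) - 2q_O = (126 - (1/2)q_O)q_O - 2q_O.
Maximising: ∂π_O/∂q_O = 124 - q_O = 0, giving q_O = 124.
Then q_W = (140 - 124)/2 = 8.
Price P = 196 - 132 = 64.
Willow's profit: (64 - 56)·8 = 64.

64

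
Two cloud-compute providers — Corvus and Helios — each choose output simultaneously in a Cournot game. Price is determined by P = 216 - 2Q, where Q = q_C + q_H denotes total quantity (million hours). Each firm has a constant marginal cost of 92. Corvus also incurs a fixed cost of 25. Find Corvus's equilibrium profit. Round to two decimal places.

829.22

Each firm earns π_i = (216 - 2Q)q_i - 92q_i.
First-order condition (treating rivals' output as given): 124 - 4q_i - 2q_j = 0.
By symmetry each firm produces the same amount; substituting q_j = q_i yields q_i = 124/6 = 62/3.
Price P = 216 - 2·(124/3) = 400/3.
Corvus's profit: (400/3 - 92)·(62/3) - 25 = 829.2222.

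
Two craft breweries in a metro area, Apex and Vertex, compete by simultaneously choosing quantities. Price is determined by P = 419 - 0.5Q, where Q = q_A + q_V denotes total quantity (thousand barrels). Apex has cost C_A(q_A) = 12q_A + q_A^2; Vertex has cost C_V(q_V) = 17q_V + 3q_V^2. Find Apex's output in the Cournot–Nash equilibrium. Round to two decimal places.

127.61

Apex's profit: π_A = (419 - 0.5Q)q_A - (12q_A + q_A²). Setting ∂π_A/∂q_A = 0: 407 - 3q_A - (1/2)(q_V) = 0.
Vertex's first-order condition: 402 - 7q_V - (1/2)(q_A) = 0.
Best responses: q_A = (407 - (1/2)q_V)/3, q_V = (402 - (1/2)q_A)/7.
Solving the pair: q_A = 127.6145, q_V = 48.3133.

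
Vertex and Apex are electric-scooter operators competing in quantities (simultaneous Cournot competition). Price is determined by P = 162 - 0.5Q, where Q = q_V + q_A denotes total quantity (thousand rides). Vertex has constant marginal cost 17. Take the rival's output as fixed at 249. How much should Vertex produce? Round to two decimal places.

20.50

With the rival's output fixed at 249, Vertex's profit is π_V = (162 - (1/2)·249 - (1/2)q_V)q_V - (17q_V) = (75/2 - (1/2)q_V)q_V - (17q_V).
∂π_V/∂q_V = 41/2 - q_V = 0, so q_V = 41/2.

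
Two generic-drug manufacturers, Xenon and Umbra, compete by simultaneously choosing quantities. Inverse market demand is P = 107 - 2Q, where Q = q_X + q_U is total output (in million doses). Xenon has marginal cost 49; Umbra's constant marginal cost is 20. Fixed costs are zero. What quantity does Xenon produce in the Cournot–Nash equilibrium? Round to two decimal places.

4.83

Xenon's profit: π_X = (107 - 2Q)q_X - (49q_X). Setting ∂π_X/∂q_X = 0: 58 - 4q_X - 2(q_U) = 0.
Umbra's profit: π_U = (107 - 2Q)q_U - (20q_U). Setting ∂π_U/∂q_U = 0: 87 - 4q_U - 2(q_X) = 0.
Best responses: q_X = (58 - 2q_U)/4, q_U = (87 - 2q_X)/4.
Substituting one into the other gives q_X = 29/6 and q_U = 58/3.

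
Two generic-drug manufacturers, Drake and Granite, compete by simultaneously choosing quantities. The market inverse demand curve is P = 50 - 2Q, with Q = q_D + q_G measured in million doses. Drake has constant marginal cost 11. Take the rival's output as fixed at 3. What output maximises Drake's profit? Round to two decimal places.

With the rival's output fixed at 3, Drake's profit is π_D = (50 - 2·3 - 2q_D)q_D - (11q_D) = (44 - 2q_D)q_D - (11q_D).
∂π_D/∂q_D = 33 - 4q_D = 0, so q_D = 33/4.

8.25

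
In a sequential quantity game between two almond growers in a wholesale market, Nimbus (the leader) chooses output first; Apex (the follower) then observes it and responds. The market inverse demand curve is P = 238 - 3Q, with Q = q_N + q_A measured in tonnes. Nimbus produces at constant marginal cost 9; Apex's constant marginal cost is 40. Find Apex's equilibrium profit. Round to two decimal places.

The follower Apex best-responds to any q_N: π_A = (238 - 3Q)q_A - 40q_A.
Follower FOC: 198 - 3q_N - 6q_A = 0, so q_A(q_N) = (198 - 3q_N)/6.
The leader anticipates this reaction. Substituting into P = 238 - 3Q gives P = 139 - (3/2)q_N, so π_N = (139 - (3/2)q_N)q_N - 9q_N.
Maximising: ∂π_N/∂q_N = 130 - 3q_N = 0, giving q_N = 130/3.
Then q_A = (198 - 3·(130/3))/6 = 34/3.
Price P = 238 - 3·(164/3) = 74.
Apex's profit: (74 - 40)·(34/3) = 1156/3.

385.33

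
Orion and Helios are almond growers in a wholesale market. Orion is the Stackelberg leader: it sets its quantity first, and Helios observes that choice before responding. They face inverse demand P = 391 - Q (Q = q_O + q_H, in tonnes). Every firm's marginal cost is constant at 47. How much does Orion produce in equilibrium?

Solve by backward induction. Given q_O, the follower Helios maximises π_H = (391 - q_O - q_H)q_H - 47q_H.
Setting the follower's marginal profit to zero, 344 - q_O - 2q_H = 0, i.e. q_H = (344 - q_O)/2.
Orion substitutes q_H(q_O) into its own profit: π_O = q_O(391 - q_O - (344 - q_O)/2) - 47q_O = (219 - (1/2)q_O)q_O - 47q_O.
Maximising: ∂π_O/∂q_O = 172 - q_O = 0, giving q_O = 172.
Then q_H = (344 - 172)/2 = 86.

172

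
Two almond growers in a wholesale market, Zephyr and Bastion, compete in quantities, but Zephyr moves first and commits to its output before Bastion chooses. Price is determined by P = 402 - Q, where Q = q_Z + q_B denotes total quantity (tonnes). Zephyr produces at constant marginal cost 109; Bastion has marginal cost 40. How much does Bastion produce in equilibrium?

Solve by backward induction. Given q_Z, the follower Bastion maximises π_B = (402 - q_Z - q_B)q_B - 40q_B.
Follower FOC: 362 - q_Z - 2q_B = 0, so q_B(q_Z) = (362 - q_Z)/2.
Zephyr substitutes q_B(q_Z) into its own profit: π_Z = q_Z(402 - q_Z - (362 - q_Z)/2) - 109q_Z = (221 - (1/2)q_Z)q_Z - 109q_Z.
Maximising: ∂π_Z/∂q_Z = 112 - q_Z = 0, giving q_Z = 112.
Then q_B = (362 - 112)/2 = 125.

125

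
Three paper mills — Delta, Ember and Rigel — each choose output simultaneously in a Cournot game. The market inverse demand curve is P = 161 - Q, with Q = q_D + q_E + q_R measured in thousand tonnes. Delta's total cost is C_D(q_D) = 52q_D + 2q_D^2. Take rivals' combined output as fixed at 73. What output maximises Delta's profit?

With rivals' combined output fixed at 73, Delta's profit is π_D = (161 - 73 - q_D)q_D - (52q_D + 2q_D²) = (88 - q_D)q_D - (52q_D + 2q_D²).
∂π_D/∂q_D = 36 - 6q_D = 0, so q_D = 6.

6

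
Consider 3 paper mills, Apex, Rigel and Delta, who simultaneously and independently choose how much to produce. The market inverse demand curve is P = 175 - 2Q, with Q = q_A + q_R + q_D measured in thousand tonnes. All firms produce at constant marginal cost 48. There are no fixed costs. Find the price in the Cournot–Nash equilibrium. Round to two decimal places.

79.75

Each firm earns π_i = (175 - 2Q)q_i - 48q_i.
Setting ∂π_i/∂q_i = 0 with rivals' quantities fixed: 127 - 4q_i - 2·Σ_{j≠i} q_j = 0.
By symmetry each firm produces the same amount; substituting Σ_{j≠i} q_j = 2q_i yields q_i = 127/8.
Total output Q = 381/8, so price P = 175 - 2·(381/8) = 319/4.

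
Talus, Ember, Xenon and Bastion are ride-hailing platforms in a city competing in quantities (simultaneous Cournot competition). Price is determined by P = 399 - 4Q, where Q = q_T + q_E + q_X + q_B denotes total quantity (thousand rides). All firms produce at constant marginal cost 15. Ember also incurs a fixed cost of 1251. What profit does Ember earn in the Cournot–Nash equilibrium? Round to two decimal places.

223.56

Each firm earns π_i = (399 - 4Q)q_i - 15q_i.
Setting ∂π_i/∂q_i = 0 with rivals' quantities fixed: 384 - 8q_i - 4·Σ_{j≠i} q_j = 0.
By symmetry each firm produces the same amount; substituting Σ_{j≠i} q_j = 3q_i yields q_i = 384/20 = 96/5.
Price P = 399 - 4·(384/5) = 459/5.
Ember's profit: (459/5 - 15)·(96/5) - 1251 = 223.5600.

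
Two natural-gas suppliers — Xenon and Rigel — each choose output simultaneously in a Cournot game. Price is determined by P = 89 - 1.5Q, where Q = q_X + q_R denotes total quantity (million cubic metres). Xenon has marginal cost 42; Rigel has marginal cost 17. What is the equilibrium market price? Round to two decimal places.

49.33

Xenon's profit: π_X = (89 - 1.5Q)q_X - (42q_X). Setting ∂π_X/∂q_X = 0: 47 - 3q_X - (3/2)(q_R) = 0.
Rigel's first-order condition: 72 - 3q_R - (3/2)(q_X) = 0.
So q_X = (47 - (3/2)q_R)/3 and q_R = (72 - (3/2)q_X)/3.
Solving the pair: q_X = 44/9, q_R = 194/9.
Total output Q = 238/9, so price P = 89 - (3/2)·(238/9) = 148/3.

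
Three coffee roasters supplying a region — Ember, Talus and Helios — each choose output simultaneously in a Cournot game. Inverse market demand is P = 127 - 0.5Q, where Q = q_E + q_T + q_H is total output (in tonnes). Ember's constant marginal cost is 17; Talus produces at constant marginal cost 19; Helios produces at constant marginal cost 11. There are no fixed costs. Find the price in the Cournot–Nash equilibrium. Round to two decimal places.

Ember's profit: π_E = (127 - 0.5Q)q_E - (17q_E). Setting ∂π_E/∂q_E = 0: 110 - q_E - (1/2)(q_T + q_H) = 0.
Talus's first-order condition: 108 - q_T - (1/2)(q_E + q_H) = 0.
Helios's first-order condition: 116 - q_H - (1/2)(q_E + q_T) = 0.
Summing all 3 equations gives 334 − 2Q = 0, hence Q = 167.
Back-substituting: q_E = (110 − 167/2)/(1/2) = 53, q_T = (108 − 167/2)/(1/2) = 49, q_H = (116 − 167/2)/(1/2) = 65.
Total output Q = 167, so price P = 127 - (1/2)·167 = 87/2.

43.50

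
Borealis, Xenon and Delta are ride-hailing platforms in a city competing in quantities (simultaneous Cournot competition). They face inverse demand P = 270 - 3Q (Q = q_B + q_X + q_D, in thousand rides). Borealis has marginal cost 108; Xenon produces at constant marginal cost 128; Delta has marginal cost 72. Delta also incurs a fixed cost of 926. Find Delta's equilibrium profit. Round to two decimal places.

826.08

Borealis's profit: π_B = (270 - 3Q)q_B - (108q_B). Setting ∂π_B/∂q_B = 0: 162 - 6q_B - 3(q_X + q_D) = 0.
Xenon's first-order condition: 142 - 6q_X - 3(q_B + q_D) = 0.
Delta's first-order condition: 198 - 6q_D - 3(q_B + q_X) = 0.
Summing all 3 equations gives 502 − 12Q = 0, hence Q = 251/6.
Back-substituting: q_B = (162 − 251/2)/3 = 73/6, q_X = (142 − 251/2)/3 = 11/2, q_D = (198 − 251/2)/3 = 145/6.
Price P = 270 - 3·(251/6) = 289/2.
Delta's profit: (289/2 - 72)·(145/6) - 926 = 826.0833.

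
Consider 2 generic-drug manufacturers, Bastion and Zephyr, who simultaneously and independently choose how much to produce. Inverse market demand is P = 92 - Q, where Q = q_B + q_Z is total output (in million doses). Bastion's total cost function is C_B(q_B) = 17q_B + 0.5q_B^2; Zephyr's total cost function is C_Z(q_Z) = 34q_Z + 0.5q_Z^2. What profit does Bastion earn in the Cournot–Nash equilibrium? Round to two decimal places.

653.65

Bastion's profit: π_B = (92 - Q)q_B - (17q_B + (1/2)q_B²). Setting ∂π_B/∂q_B = 0: 75 - 3q_B - (q_Z) = 0.
Zephyr's profit: π_Z = (92 - Q)q_Z - (34q_Z + (1/2)q_Z²). Setting ∂π_Z/∂q_Z = 0: 58 - 3q_Z - (q_B) = 0.
Best responses: q_B = (75 - q_Z)/3, q_Z = (58 - q_B)/3.
Substituting one into the other gives q_B = 167/8 and q_Z = 99/8.
Price P = 92 - 133/4 = 235/4.
Bastion's profit: (235/4)·(167/8) - 17·(167/8) - (1/2)(167/8)² = 653.6484.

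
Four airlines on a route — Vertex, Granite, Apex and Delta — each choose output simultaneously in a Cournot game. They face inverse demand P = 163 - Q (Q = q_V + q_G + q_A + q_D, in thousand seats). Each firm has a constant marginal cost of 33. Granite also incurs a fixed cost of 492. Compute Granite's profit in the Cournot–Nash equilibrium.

184

Each firm earns π_i = (163 - Q)q_i - 33q_i.
Setting ∂π_i/∂q_i = 0 with rivals' quantities fixed: 130 - 2q_i - Σ_{j≠i} q_j = 0.
With identical firms every q_j equals q_i, so Σ_{j≠i} q_j = 3q_i and 130 = 5q_i, giving q_i = 26.
Price P = 163 - 104 = 59.
Granite's profit: (59 - 33)·26 - 492 = 184.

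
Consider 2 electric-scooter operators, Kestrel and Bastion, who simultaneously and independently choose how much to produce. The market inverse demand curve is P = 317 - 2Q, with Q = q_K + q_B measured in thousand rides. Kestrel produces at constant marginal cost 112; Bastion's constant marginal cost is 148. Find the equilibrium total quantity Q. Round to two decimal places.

Kestrel's profit: π_K = (317 - 2Q)q_K - (112q_K). Setting ∂π_K/∂q_K = 0: 205 - 4q_K - 2(q_B) = 0.
Bastion's profit: π_B = (317 - 2Q)q_B - (148q_B). Setting ∂π_B/∂q_B = 0: 169 - 4q_B - 2(q_K) = 0.
So q_K = (205 - 2q_B)/4 and q_B = (169 - 2q_K)/4.
Solving the pair: q_K = 241/6, q_B = 133/6.
Total output Q = 241/6 + 133/6 = 187/3.

62.33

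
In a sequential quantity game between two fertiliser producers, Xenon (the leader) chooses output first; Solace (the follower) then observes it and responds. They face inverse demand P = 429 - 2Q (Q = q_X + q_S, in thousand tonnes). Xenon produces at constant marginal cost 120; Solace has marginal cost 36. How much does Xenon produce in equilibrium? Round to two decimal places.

The follower Solace best-responds to any q_X: π_S = (429 - 2Q)q_S - 36q_S.
Follower FOC: 393 - 2q_X - 4q_S = 0, so q_S(q_X) = (393 - 2q_X)/4.
Xenon substitutes q_S(q_X) into its own profit: π_X = q_X(429 - 2q_X - (393 - 2q_X)/2) - 120q_X = (465/2 - q_X)q_X - 120q_X.
Maximising: ∂π_X/∂q_X = 225/2 - 2q_X = 0, giving q_X = 225/4.
Then q_S = (393 - 2·(225/4))/4 = 561/8.

56.25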